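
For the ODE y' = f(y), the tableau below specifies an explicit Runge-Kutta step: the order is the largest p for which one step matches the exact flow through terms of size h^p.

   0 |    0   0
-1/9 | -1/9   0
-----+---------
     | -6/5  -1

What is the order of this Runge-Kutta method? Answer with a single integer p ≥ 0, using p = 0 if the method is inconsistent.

0

b = (-6/5, -1)
c = (0, -1/9)
Σ b_i: (-6/5)·1 + (-1)·1 = -11/5 ≠ 1 ⇒ order 0.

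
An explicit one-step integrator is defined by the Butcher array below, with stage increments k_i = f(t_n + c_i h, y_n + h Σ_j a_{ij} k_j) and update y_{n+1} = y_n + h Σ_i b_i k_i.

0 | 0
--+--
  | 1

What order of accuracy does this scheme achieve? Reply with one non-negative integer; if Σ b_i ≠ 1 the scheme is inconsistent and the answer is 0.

1

b = (1)
c = (0)
Σ b_i: 1·1 = 1 ✓; 1 stage ⇒ order 1.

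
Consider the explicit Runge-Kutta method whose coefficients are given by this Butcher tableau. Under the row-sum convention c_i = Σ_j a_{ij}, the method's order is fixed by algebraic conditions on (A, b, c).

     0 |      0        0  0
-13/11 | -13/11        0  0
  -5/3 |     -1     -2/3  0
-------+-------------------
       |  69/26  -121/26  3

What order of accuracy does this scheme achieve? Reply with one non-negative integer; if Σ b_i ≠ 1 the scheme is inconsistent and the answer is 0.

2

b = (69/26, -121/26, 3)
c = (0, -13/11, -5/3)
Ac = (0, 0, 26/33)
Σ b_i: 69/26·1 + (-121/26)·1 + 3·1 = 1 ✓
b·c: (-121/26)·(-13/11) + 3·(-5/3) = 1/2 ✓
b·c²: (-121/26)·169/121 + 3·25/9 = 11/6 ≠ 1/3 ⇒ order 2.
b·Ac: 3·26/33 = 26/11 ≠ 1/6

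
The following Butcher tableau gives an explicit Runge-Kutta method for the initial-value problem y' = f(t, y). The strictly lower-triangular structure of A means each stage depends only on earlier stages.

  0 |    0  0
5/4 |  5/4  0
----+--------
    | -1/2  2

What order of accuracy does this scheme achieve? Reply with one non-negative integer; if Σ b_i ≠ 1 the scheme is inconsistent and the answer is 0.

0

b = (-1/2, 2)
c = (0, 5/4)
Σ b_i: (-1/2)·1 + 2·1 = 3/2 ≠ 1 ⇒ order 0.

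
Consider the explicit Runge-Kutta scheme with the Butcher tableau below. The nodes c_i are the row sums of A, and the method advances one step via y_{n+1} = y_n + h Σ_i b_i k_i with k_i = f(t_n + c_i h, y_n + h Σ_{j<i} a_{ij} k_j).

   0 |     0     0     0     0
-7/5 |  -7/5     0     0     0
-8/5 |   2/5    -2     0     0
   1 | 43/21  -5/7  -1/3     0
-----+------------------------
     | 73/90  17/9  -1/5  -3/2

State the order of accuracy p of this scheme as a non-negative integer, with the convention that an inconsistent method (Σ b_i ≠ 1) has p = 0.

1

b = (73/90, 17/9, -1/5, -3/2)
c = (0, -7/5, -8/5, 1)
Ac = (0, 0, 14/5, 23/15)
Σ b_i: 73/90·1 + 17/9·1 + (-1/5)·1 + (-3/2)·1 = 1 ✓
b·c: 17/9·(-7/5) + (-1/5)·(-8/5) + (-3/2)·1 = -1721/450 ≠ 1/2 ⇒ order 1.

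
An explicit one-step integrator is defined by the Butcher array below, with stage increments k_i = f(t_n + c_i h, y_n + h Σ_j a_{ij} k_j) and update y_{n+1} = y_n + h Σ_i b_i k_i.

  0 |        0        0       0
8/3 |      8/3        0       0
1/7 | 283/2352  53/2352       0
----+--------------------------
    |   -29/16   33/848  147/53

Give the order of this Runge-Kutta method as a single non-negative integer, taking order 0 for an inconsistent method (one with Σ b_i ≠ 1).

b = (-29/16, 33/848, 147/53)
c = (0, 8/3, 1/7)
Ac = (0, 0, 53/882)
Σ b_i: (-29/16)·1 + 33/848·1 + 147/53·1 = 1 ✓
b·c: 33/848·8/3 + 147/53·1/7 = 1/2 ✓
b·c²: 33/848·64/9 + 147/53·1/49 = 1/3 ✓
b·Ac: 147/53·53/882 = 1/6 ✓; 3 stages ⇒ order 3.

3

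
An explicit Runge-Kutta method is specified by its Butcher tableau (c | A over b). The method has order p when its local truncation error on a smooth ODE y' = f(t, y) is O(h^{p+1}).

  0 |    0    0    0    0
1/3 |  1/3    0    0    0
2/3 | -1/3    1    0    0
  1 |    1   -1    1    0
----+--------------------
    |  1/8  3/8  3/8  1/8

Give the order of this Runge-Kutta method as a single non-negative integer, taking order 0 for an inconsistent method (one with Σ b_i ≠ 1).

b = (1/8, 3/8, 3/8, 1/8)
c = (0, 1/3, 2/3, 1)
Ac = (0, 0, 1/3, 1/3)
Σ b_i: 1/8·1 + 3/8·1 + 3/8·1 + 1/8·1 = 1 ✓
b·c: 3/8·1/3 + 3/8·2/3 + 1/8·1 = 1/2 ✓
b·c²: 3/8·1/9 + 3/8·4/9 + 1/8·1 = 1/3 ✓
b·Ac: 3/8·1/3 + 1/8·1/3 = 1/6 ✓
b·c³: 3/8·1/27 + 3/8·8/27 + 1/8·1 = 1/4 ✓
b·(c∘Ac): 3/8·2/9 + 1/8·1/3 = 1/8 ✓
b·Ac²: 3/8·1/9 + 1/8·1/3 = 1/12 ✓
b·A²c: 1/8·1/3 = 1/24 ✓; 4 stages ⇒ order 4.

4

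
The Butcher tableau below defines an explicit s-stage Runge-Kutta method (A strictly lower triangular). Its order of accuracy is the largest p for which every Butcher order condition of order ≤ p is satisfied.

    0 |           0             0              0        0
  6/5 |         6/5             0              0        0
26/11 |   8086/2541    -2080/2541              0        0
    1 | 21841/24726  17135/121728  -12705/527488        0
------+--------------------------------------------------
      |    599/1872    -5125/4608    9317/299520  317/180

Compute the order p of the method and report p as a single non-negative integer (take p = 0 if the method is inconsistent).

4

b = (599/1872, -5125/4608, 9317/299520, 317/180)
c = (0, 6/5, 26/11, 1)
Ac = (0, 0, -832/847, 71/634)
Σ b_i: 599/1872·1 + (-5125/4608)·1 + 9317/299520·1 + 317/180·1 = 1 ✓
b·c: (-5125/4608)·6/5 + 9317/299520·26/11 + 317/180·1 = 1/2 ✓
b·c²: (-5125/4608)·36/25 + 9317/299520·676/121 + 317/180·1 = 1/3 ✓
b·Ac: 9317/299520·(-832/847) + 317/180·71/634 = 1/6 ✓
b·c³: (-5125/4608)·216/125 + 9317/299520·17576/1331 + 317/180·1 = 1/4 ✓
b·(c∘Ac): 9317/299520·(-21632/9317) + 317/180·71/634 = 1/8 ✓
b·Ac²: 9317/299520·(-4992/4235) + 317/180·108/1585 = 1/12 ✓
b·A²c: 317/180·15/634 = 1/24 ✓; 4 stages ⇒ order 4.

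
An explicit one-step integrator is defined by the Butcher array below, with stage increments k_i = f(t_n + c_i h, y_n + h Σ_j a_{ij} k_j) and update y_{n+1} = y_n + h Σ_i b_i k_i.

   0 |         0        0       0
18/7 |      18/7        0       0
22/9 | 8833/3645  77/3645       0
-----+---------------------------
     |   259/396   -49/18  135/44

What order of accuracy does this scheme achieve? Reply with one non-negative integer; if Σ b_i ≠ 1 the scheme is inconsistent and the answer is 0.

3

b = (259/396, -49/18, 135/44)
c = (0, 18/7, 22/9)
Ac = (0, 0, 22/405)
Σ b_i: 259/396·1 + (-49/18)·1 + 135/44·1 = 1 ✓
b·c: (-49/18)·18/7 + 135/44·22/9 = 1/2 ✓
b·c²: (-49/18)·324/49 + 135/44·484/81 = 1/3 ✓
b·Ac: 135/44·22/405 = 1/6 ✓; 3 stages ⇒ order 3.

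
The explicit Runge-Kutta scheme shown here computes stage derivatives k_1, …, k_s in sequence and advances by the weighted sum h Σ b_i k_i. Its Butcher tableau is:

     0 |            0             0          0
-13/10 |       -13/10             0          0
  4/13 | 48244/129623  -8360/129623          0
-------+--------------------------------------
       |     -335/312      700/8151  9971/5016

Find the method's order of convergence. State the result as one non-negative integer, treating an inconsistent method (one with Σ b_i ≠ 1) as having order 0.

b = (-335/312, 700/8151, 9971/5016)
c = (0, -13/10, 4/13)
Ac = (0, 0, 836/9971)
Σ b_i: (-335/312)·1 + 700/8151·1 + 9971/5016·1 = 1 ✓
b·c: 700/8151·(-13/10) + 9971/5016·4/13 = 1/2 ✓
b·c²: 700/8151·169/100 + 9971/5016·16/169 = 1/3 ✓
b·Ac: 9971/5016·836/9971 = 1/6 ✓; 3 stages ⇒ order 3.

3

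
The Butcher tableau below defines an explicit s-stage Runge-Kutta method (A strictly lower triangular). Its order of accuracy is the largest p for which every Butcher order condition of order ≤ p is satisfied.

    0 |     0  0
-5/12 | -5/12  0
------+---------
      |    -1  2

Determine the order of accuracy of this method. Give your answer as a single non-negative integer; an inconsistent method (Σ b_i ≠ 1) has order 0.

b = (-1, 2)
c = (0, -5/12)
Σ b_i: (-1)·1 + 2·1 = 1 ✓
b·c: 2·(-5/12) = -5/6 ≠ 1/2 ⇒ order 1.

1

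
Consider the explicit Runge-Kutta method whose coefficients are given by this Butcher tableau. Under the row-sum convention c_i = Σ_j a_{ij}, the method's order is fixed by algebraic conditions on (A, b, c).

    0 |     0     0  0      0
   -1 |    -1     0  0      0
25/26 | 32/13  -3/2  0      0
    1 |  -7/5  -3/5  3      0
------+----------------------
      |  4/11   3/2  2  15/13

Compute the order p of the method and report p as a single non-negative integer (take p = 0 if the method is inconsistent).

b = (4/11, 3/2, 2, 15/13)
c = (0, -1, 25/26, 1)
Ac = (0, 0, 3/2, 453/130)
Σ b_i: 4/11·1 + 3/2·1 + 2·1 + 15/13·1 = 1435/286 ≠ 1 ⇒ order 0.

0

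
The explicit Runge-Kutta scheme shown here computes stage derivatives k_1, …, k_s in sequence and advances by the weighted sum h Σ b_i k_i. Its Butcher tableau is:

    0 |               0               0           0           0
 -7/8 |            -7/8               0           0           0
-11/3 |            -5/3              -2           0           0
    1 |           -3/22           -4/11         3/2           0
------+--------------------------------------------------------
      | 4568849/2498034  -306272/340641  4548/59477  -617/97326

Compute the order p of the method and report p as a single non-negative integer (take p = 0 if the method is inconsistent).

b = (4568849/2498034, -306272/340641, 4548/59477, -617/97326)
c = (0, -7/8, -11/3, 1)
Ac = (0, 0, 7/4, -57/11)
Σ b_i: 4568849/2498034·1 + (-306272/340641)·1 + 4548/59477·1 + (-617/97326)·1 = 1 ✓
b·c: (-306272/340641)·(-7/8) + 4548/59477·(-11/3) + (-617/97326)·1 = 1/2 ✓
b·c²: (-306272/340641)·49/64 + 4548/59477·121/9 + (-617/97326)·1 = 1/3 ✓
b·Ac: 4548/59477·7/4 + (-617/97326)·(-57/11) = 1/6 ✓
b·c³: (-306272/340641)·(-343/512) + 4548/59477·(-1331/27) + (-617/97326)·1 = -2470933/778608 ≠ 1/4 ⇒ order 3.
b·(c∘Ac): 4548/59477·(-77/12) + (-617/97326)·(-57/11) = -163375/356862 ≠ 1/8
b·Ac²: 4548/59477·(-49/32) + (-617/97326)·10501/528 = -1136011/4671648 ≠ 1/12
b·A²c: (-617/97326)·21/8 = -4319/259536 ≠ 1/24

3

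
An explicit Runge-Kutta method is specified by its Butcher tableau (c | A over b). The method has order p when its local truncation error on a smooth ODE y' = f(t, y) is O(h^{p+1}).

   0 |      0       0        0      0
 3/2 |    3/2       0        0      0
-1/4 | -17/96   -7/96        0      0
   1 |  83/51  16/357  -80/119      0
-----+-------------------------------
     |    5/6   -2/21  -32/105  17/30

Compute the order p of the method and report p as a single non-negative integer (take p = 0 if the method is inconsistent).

4

b = (5/6, -2/21, -32/105, 17/30)
c = (0, 3/2, -1/4, 1)
Ac = (0, 0, -7/64, 4/17)
Σ b_i: 5/6·1 + (-2/21)·1 + (-32/105)·1 + 17/30·1 = 1 ✓
b·c: (-2/21)·3/2 + (-32/105)·(-1/4) + 17/30·1 = 1/2 ✓
b·c²: (-2/21)·9/4 + (-32/105)·1/16 + 17/30·1 = 1/3 ✓
b·Ac: (-32/105)·(-7/64) + 17/30·4/17 = 1/6 ✓
b·c³: (-2/21)·27/8 + (-32/105)·(-1/64) + 17/30·1 = 1/4 ✓
b·(c∘Ac): (-32/105)·7/256 + 17/30·4/17 = 1/8 ✓
b·Ac²: (-32/105)·(-21/128) + 17/30·1/17 = 1/12 ✓
b·A²c: 17/30·5/68 = 1/24 ✓; 4 stages ⇒ order 4.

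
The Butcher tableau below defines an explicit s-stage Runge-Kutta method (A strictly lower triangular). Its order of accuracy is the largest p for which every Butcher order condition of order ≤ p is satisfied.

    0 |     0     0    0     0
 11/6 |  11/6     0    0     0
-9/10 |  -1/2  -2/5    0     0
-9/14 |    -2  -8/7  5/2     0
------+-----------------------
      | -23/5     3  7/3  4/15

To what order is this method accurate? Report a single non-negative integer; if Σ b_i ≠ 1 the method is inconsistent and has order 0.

1

b = (-23/5, 3, 7/3, 4/15)
c = (0, 11/6, -9/10, -9/14)
Ac = (0, 0, -11/15, -365/84)
Σ b_i: (-23/5)·1 + 3·1 + 7/3·1 + 4/15·1 = 1 ✓
b·c: 3·11/6 + 7/3·(-9/10) + 4/15·(-9/14) = 113/35 ≠ 1/2 ⇒ order 1.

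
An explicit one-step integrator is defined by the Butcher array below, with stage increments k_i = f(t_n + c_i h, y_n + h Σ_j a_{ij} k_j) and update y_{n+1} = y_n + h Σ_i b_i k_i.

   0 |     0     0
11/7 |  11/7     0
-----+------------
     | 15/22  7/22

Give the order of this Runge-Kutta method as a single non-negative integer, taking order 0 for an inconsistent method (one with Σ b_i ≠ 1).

2

b = (15/22, 7/22)
c = (0, 11/7)
Σ b_i: 15/22·1 + 7/22·1 = 1 ✓
b·c: 7/22·11/7 = 1/2 ✓; 2 stages ⇒ order 2.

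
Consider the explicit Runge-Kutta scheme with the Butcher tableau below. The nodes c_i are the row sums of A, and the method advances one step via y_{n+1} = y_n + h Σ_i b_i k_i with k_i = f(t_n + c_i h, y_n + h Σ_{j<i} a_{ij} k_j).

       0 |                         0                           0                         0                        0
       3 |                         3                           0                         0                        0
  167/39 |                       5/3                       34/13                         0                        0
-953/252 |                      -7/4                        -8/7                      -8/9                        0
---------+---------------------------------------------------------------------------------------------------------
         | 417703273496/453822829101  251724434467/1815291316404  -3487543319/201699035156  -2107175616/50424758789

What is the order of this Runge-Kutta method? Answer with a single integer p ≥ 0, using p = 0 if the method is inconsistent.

b = (417703273496/453822829101, 251724434467/1815291316404, -3487543319/201699035156, -2107175616/50424758789)
c = (0, 3, 167/39, -953/252)
Ac = (0, 0, 102/13, -17776/2457)
Σ b_i: 417703273496/453822829101·1 + 251724434467/1815291316404·1 + (-3487543319/201699035156)·1 + (-2107175616/50424758789)·1 = 1 ✓
b·c: 251724434467/1815291316404·3 + (-3487543319/201699035156)·167/39 + (-2107175616/50424758789)·(-953/252) = 1/2 ✓
b·c²: 251724434467/1815291316404·9 + (-3487543319/201699035156)·27889/1521 + (-2107175616/50424758789)·908209/63504 = 1/3 ✓
b·Ac: (-3487543319/201699035156)·102/13 + (-2107175616/50424758789)·(-17776/2457) = 1/6 ✓
b·c³: 251724434467/1815291316404·27 + (-3487543319/201699035156)·4657463/59319 + (-2107175616/50424758789)·(-865523177/16003008) = 3454100743353217/743361794067438 ≠ 1/4 ⇒ order 3.
b·(c∘Ac): (-3487543319/201699035156)·5678/169 + (-2107175616/50424758789)·4235132/154791 = -4695100686931/2722936974606 ≠ 1/8
b·Ac²: (-3487543319/201699035156)·306/13 + (-2107175616/50424758789)·(-2547392/95823) = 8305839191113/11799393556626 ≠ 1/12
b·A²c: (-2107175616/50424758789)·(-272/39) = 14696199168/50424758789 ≠ 1/24

3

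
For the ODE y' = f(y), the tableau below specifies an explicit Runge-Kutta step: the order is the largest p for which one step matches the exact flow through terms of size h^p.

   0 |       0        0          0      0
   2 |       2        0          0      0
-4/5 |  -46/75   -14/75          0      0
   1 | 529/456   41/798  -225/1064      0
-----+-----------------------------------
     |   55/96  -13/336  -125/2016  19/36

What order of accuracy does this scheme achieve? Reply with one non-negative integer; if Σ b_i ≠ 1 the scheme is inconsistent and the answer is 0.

b = (55/96, -13/336, -125/2016, 19/36)
c = (0, 2, -4/5, 1)
Ac = (0, 0, -28/75, 31/114)
Σ b_i: 55/96·1 + (-13/336)·1 + (-125/2016)·1 + 19/36·1 = 1 ✓
b·c: (-13/336)·2 + (-125/2016)·(-4/5) + 19/36·1 = 1/2 ✓
b·c²: (-13/336)·4 + (-125/2016)·16/25 + 19/36·1 = 1/3 ✓
b·Ac: (-125/2016)·(-28/75) + 19/36·31/114 = 1/6 ✓
b·c³: (-13/336)·8 + (-125/2016)·(-64/125) + 19/36·1 = 1/4 ✓
b·(c∘Ac): (-125/2016)·112/375 + 19/36·31/114 = 1/8 ✓
b·Ac²: (-125/2016)·(-56/75) + 19/36·4/57 = 1/12 ✓
b·A²c: 19/36·3/38 = 1/24 ✓; 4 stages ⇒ order 4.

4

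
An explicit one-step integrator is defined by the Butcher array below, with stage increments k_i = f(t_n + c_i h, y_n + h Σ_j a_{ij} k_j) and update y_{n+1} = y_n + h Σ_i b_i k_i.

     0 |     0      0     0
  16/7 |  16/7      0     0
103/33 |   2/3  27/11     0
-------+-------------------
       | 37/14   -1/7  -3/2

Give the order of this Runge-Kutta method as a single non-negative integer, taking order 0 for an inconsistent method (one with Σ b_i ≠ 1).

1

b = (37/14, -1/7, -3/2)
c = (0, 16/7, 103/33)
Ac = (0, 0, 432/77)
Σ b_i: 37/14·1 + (-1/7)·1 + (-3/2)·1 = 1 ✓
b·c: (-1/7)·16/7 + (-3/2)·103/33 = -5399/1078 ≠ 1/2 ⇒ order 1.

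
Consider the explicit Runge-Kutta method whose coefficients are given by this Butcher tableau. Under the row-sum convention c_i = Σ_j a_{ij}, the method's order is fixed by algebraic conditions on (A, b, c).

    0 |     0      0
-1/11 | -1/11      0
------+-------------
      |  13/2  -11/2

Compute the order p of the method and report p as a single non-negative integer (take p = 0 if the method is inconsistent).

b = (13/2, -11/2)
c = (0, -1/11)
Σ b_i: 13/2·1 + (-11/2)·1 = 1 ✓
b·c: (-11/2)·(-1/11) = 1/2 ✓; 2 stages ⇒ order 2.

2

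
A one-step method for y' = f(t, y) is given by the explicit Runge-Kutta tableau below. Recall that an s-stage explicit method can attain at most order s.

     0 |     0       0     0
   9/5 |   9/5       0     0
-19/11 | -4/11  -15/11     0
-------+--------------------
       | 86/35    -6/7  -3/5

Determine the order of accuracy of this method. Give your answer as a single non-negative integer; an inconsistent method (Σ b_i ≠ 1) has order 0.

1

b = (86/35, -6/7, -3/5)
c = (0, 9/5, -19/11)
Ac = (0, 0, -27/11)
Σ b_i: 86/35·1 + (-6/7)·1 + (-3/5)·1 = 1 ✓
b·c: (-6/7)·9/5 + (-3/5)·(-19/11) = -39/77 ≠ 1/2 ⇒ order 1.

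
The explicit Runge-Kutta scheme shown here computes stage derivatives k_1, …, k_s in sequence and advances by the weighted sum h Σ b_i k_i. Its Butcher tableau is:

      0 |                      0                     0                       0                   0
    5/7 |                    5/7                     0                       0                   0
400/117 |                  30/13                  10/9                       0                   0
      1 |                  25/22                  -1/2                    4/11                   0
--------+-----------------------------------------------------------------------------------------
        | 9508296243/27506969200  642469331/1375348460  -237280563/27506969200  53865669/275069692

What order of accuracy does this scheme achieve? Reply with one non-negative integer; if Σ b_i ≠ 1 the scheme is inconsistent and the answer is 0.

3

b = (9508296243/27506969200, 642469331/1375348460, -237280563/27506969200, 53865669/275069692)
c = (0, 5/7, 400/117, 1)
Ac = (0, 0, 50/63, 15965/18018)
Σ b_i: 9508296243/27506969200·1 + 642469331/1375348460·1 + (-237280563/27506969200)·1 + 53865669/275069692·1 = 1 ✓
b·c: 642469331/1375348460·5/7 + (-237280563/27506969200)·400/117 + 53865669/275069692·1 = 1/2 ✓
b·c²: 642469331/1375348460·25/49 + (-237280563/27506969200)·160000/13689 + 53865669/275069692·1 = 1/3 ✓
b·Ac: (-237280563/27506969200)·50/63 + 53865669/275069692·15965/18018 = 1/6 ✓
b·c³: 642469331/1375348460·125/343 + (-237280563/27506969200)·64000000/1601613 + 53865669/275069692·1 = 7218962729/337923116622 ≠ 1/4 ⇒ order 3.
b·(c∘Ac): (-237280563/27506969200)·20000/7371 + 53865669/275069692·15965/18018 = 1734176165/11552927064 ≠ 1/8
b·Ac²: (-237280563/27506969200)·250/441 + 53865669/275069692·58955525/14756742 = 37531862065/48274730946 ≠ 1/12
b·A²c: 53865669/275069692·200/693 = 81614650/1444115883 ≠ 1/24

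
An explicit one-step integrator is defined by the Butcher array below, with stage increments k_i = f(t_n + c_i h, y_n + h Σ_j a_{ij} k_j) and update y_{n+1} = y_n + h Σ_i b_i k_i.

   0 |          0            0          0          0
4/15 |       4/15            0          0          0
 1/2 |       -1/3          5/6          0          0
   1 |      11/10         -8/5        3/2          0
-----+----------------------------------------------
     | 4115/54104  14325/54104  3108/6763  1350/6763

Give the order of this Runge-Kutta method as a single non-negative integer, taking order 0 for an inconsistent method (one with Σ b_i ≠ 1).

3

b = (4115/54104, 14325/54104, 3108/6763, 1350/6763)
c = (0, 4/15, 1/2, 1)
Ac = (0, 0, 2/9, 97/300)
Σ b_i: 4115/54104·1 + 14325/54104·1 + 3108/6763·1 + 1350/6763·1 = 1 ✓
b·c: 14325/54104·4/15 + 3108/6763·1/2 + 1350/6763·1 = 1/2 ✓
b·c²: 14325/54104·16/225 + 3108/6763·1/4 + 1350/6763·1 = 1/3 ✓
b·Ac: 3108/6763·2/9 + 1350/6763·97/300 = 1/6 ✓
b·c³: 14325/54104·64/3375 + 3108/6763·1/8 + 1350/6763·1 = 159521/608670 ≠ 1/4 ⇒ order 3.
b·(c∘Ac): 3108/6763·1/9 + 1350/6763·97/300 = 4691/40578 ≠ 1/8
b·Ac²: 3108/6763·8/135 + 1350/6763·2351/9000 = 96629/1217340 ≠ 1/12
b·A²c: 1350/6763·1/3 = 450/6763 ≠ 1/24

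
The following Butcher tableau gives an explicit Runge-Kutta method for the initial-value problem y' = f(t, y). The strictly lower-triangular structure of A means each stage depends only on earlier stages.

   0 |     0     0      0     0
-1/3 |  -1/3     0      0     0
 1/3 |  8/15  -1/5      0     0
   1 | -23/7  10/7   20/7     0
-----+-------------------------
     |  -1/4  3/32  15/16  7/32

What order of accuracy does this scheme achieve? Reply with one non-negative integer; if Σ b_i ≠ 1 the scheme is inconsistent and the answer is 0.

b = (-1/4, 3/32, 15/16, 7/32)
c = (0, -1/3, 1/3, 1)
Ac = (0, 0, 1/15, 10/21)
Σ b_i: (-1/4)·1 + 3/32·1 + 15/16·1 + 7/32·1 = 1 ✓
b·c: 3/32·(-1/3) + 15/16·1/3 + 7/32·1 = 1/2 ✓
b·c²: 3/32·1/9 + 15/16·1/9 + 7/32·1 = 1/3 ✓
b·Ac: 15/16·1/15 + 7/32·10/21 = 1/6 ✓
b·c³: 3/32·(-1/27) + 15/16·1/27 + 7/32·1 = 1/4 ✓
b·(c∘Ac): 15/16·1/45 + 7/32·10/21 = 1/8 ✓
b·Ac²: 15/16·(-1/45) + 7/32·10/21 = 1/12 ✓
b·A²c: 7/32·4/21 = 1/24 ✓; 4 stages ⇒ order 4.

4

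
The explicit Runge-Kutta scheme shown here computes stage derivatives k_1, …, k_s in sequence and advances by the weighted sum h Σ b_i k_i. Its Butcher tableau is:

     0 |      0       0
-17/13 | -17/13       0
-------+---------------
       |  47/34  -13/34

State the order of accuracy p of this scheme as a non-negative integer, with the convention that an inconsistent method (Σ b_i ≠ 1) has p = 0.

2

b = (47/34, -13/34)
c = (0, -17/13)
Σ b_i: 47/34·1 + (-13/34)·1 = 1 ✓
b·c: (-13/34)·(-17/13) = 1/2 ✓; 2 stages ⇒ order 2.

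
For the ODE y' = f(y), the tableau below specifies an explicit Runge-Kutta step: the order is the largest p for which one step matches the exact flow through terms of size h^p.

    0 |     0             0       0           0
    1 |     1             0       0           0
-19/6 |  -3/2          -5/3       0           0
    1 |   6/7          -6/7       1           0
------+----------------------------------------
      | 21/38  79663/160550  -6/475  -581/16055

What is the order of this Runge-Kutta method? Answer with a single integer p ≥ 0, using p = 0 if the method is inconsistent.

3

b = (21/38, 79663/160550, -6/475, -581/16055)
c = (0, 1, -19/6, 1)
Ac = (0, 0, -5/3, -169/42)
Σ b_i: 21/38·1 + 79663/160550·1 + (-6/475)·1 + (-581/16055)·1 = 1 ✓
b·c: 79663/160550·1 + (-6/475)·(-19/6) + (-581/16055)·1 = 1/2 ✓
b·c²: 79663/160550·1 + (-6/475)·361/36 + (-581/16055)·1 = 1/3 ✓
b·Ac: (-6/475)·(-5/3) + (-581/16055)·(-169/42) = 1/6 ✓
b·c³: 79663/160550·1 + (-6/475)·(-6859/216) + (-581/16055)·1 = 31/36 ≠ 1/4 ⇒ order 3.
b·(c∘Ac): (-6/475)·95/18 + (-581/16055)·(-169/42) = 3/38 ≠ 1/8
b·Ac²: (-6/475)·(-5/3) + (-581/16055)·2311/252 = -1891/6084 ≠ 1/12
b·A²c: (-581/16055)·(-5/3) = 581/9633 ≠ 1/24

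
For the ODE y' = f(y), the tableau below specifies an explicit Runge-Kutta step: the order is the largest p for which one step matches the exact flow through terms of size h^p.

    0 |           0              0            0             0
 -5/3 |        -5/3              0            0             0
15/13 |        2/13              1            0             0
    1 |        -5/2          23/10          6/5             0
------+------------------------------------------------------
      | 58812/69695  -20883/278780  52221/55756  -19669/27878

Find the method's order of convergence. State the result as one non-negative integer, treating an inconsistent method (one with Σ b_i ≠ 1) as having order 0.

3

b = (58812/69695, -20883/278780, 52221/55756, -19669/27878)
c = (0, -5/3, 15/13, 1)
Ac = (0, 0, -5/3, -191/78)
Σ b_i: 58812/69695·1 + (-20883/278780)·1 + 52221/55756·1 + (-19669/27878)·1 = 1 ✓
b·c: (-20883/278780)·(-5/3) + 52221/55756·15/13 + (-19669/27878)·1 = 1/2 ✓
b·c²: (-20883/278780)·25/9 + 52221/55756·225/169 + (-19669/27878)·1 = 1/3 ✓
b·Ac: 52221/55756·(-5/3) + (-19669/27878)·(-191/78) = 1/6 ✓
b·c³: (-20883/278780)·(-125/27) + 52221/55756·3375/2197 + (-19669/27878)·1 = 3522827/3261726 ≠ 1/4 ⇒ order 3.
b·(c∘Ac): 52221/55756·(-25/13) + (-19669/27878)·(-191/78) = -3073/41817 ≠ 1/8
b·Ac²: 52221/55756·25/9 + (-19669/27878)·24295/3042 = -9893255/3261726 ≠ 1/12
b·A²c: (-19669/27878)·(-2) = 19669/13939 ≠ 1/24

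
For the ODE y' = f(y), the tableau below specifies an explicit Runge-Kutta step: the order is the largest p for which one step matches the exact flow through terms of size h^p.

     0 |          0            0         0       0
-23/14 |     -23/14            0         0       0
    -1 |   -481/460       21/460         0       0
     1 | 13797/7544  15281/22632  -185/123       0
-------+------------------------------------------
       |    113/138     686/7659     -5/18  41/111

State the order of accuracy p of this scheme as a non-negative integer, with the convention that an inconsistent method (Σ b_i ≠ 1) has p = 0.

4

b = (113/138, 686/7659, -5/18, 41/111)
c = (0, -23/14, -1, 1)
Ac = (0, 0, -3/40, 259/656)
Σ b_i: 113/138·1 + 686/7659·1 + (-5/18)·1 + 41/111·1 = 1 ✓
b·c: 686/7659·(-23/14) + (-5/18)·(-1) + 41/111·1 = 1/2 ✓
b·c²: 686/7659·529/196 + (-5/18)·1 + 41/111·1 = 1/3 ✓
b·Ac: (-5/18)·(-3/40) + 41/111·259/656 = 1/6 ✓
b·c³: 686/7659·(-12167/2744) + (-5/18)·(-1) + 41/111·1 = 1/4 ✓
b·(c∘Ac): (-5/18)·3/40 + 41/111·259/656 = 1/8 ✓
b·Ac²: (-5/18)·69/560 + 41/111·2923/9184 = 1/12 ✓
b·A²c: 41/111·37/328 = 1/24 ✓; 4 stages ⇒ order 4.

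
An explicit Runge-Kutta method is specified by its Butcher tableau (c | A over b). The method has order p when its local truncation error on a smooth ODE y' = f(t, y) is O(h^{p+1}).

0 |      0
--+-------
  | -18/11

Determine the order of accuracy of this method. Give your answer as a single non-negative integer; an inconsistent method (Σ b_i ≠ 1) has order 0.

b = (-18/11)
c = (0)
Σ b_i: (-18/11)·1 = -18/11 ≠ 1 ⇒ order 0.

0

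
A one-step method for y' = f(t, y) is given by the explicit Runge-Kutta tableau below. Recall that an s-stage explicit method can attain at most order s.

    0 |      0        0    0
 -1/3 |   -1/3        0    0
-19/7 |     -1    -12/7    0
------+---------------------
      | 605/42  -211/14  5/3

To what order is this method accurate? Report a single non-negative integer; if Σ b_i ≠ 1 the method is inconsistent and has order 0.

2

b = (605/42, -211/14, 5/3)
c = (0, -1/3, -19/7)
Ac = (0, 0, 4/7)
Σ b_i: 605/42·1 + (-211/14)·1 + 5/3·1 = 1 ✓
b·c: (-211/14)·(-1/3) + 5/3·(-19/7) = 1/2 ✓
b·c²: (-211/14)·1/9 + 5/3·361/49 = 9353/882 ≠ 1/3 ⇒ order 2.
b·Ac: 5/3·4/7 = 20/21 ≠ 1/6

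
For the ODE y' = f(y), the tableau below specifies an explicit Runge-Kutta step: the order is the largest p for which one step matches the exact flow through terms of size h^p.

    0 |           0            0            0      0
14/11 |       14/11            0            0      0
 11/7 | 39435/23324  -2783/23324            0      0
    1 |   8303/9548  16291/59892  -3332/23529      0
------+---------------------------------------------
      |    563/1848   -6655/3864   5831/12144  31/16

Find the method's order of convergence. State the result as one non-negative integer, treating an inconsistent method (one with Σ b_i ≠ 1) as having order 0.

4

b = (563/1848, -6655/3864, 5831/12144, 31/16)
c = (0, 14/11, 11/7, 1)
Ac = (0, 0, -253/1666, 23/186)
Σ b_i: 563/1848·1 + (-6655/3864)·1 + 5831/12144·1 + 31/16·1 = 1 ✓
b·c: (-6655/3864)·14/11 + 5831/12144·11/7 + 31/16·1 = 1/2 ✓
b·c²: (-6655/3864)·196/121 + 5831/12144·121/49 + 31/16·1 = 1/3 ✓
b·Ac: 5831/12144·(-253/1666) + 31/16·23/186 = 1/6 ✓
b·c³: (-6655/3864)·2744/1331 + 5831/12144·1331/343 + 31/16·1 = 1/4 ✓
b·(c∘Ac): 5831/12144·(-2783/11662) + 31/16·23/186 = 1/8 ✓
b·Ac²: 5831/12144·(-23/119) + 31/16·1/11 = 1/12 ✓
b·A²c: 31/16·2/93 = 1/24 ✓; 4 stages ⇒ order 4.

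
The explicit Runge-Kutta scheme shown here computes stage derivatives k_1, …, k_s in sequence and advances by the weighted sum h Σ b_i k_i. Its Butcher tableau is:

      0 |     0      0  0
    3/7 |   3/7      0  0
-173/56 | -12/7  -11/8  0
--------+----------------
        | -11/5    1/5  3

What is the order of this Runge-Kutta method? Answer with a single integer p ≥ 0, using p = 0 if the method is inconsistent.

b = (-11/5, 1/5, 3)
c = (0, 3/7, -173/56)
Ac = (0, 0, -33/56)
Σ b_i: (-11/5)·1 + 1/5·1 + 3·1 = 1 ✓
b·c: 1/5·3/7 + 3·(-173/56) = -2571/280 ≠ 1/2 ⇒ order 1.

1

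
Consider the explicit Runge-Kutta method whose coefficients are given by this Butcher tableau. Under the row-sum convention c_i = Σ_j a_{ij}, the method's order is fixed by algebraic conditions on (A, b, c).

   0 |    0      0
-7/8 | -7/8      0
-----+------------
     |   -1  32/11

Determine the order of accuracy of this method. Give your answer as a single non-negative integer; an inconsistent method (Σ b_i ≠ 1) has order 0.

0

b = (-1, 32/11)
c = (0, -7/8)
Σ b_i: (-1)·1 + 32/11·1 = 21/11 ≠ 1 ⇒ order 0.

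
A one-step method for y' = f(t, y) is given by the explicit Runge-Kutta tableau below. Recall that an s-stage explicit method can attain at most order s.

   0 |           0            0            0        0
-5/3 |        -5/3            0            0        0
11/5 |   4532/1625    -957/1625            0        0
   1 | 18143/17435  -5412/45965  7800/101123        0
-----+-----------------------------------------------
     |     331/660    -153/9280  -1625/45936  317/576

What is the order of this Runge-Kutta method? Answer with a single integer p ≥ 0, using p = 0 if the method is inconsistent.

4

b = (331/660, -153/9280, -1625/45936, 317/576)
c = (0, -5/3, 11/5, 1)
Ac = (0, 0, 319/325, 116/317)
Σ b_i: 331/660·1 + (-153/9280)·1 + (-1625/45936)·1 + 317/576·1 = 1 ✓
b·c: (-153/9280)·(-5/3) + (-1625/45936)·11/5 + 317/576·1 = 1/2 ✓
b·c²: (-153/9280)·25/9 + (-1625/45936)·121/25 + 317/576·1 = 1/3 ✓
b·Ac: (-1625/45936)·319/325 + 317/576·116/317 = 1/6 ✓
b·c³: (-153/9280)·(-125/27) + (-1625/45936)·1331/125 + 317/576·1 = 1/4 ✓
b·(c∘Ac): (-1625/45936)·3509/1625 + 317/576·116/317 = 1/8 ✓
b·Ac²: (-1625/45936)·(-319/195) + 317/576·44/951 = 1/12 ✓
b·A²c: 317/576·24/317 = 1/24 ✓; 4 stages ⇒ order 4.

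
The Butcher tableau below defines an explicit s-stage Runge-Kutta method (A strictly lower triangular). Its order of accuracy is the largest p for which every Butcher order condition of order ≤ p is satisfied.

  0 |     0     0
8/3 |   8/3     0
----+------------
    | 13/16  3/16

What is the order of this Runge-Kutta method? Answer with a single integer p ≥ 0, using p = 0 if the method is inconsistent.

b = (13/16, 3/16)
c = (0, 8/3)
Σ b_i: 13/16·1 + 3/16·1 = 1 ✓
b·c: 3/16·8/3 = 1/2 ✓; 2 stages ⇒ order 2.

2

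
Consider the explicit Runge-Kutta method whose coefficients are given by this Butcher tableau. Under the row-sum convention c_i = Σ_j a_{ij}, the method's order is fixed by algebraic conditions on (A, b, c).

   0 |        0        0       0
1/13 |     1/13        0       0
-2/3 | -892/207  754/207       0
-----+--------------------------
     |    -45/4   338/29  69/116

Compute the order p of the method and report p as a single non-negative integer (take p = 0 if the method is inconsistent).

b = (-45/4, 338/29, 69/116)
c = (0, 1/13, -2/3)
Ac = (0, 0, 58/207)
Σ b_i: (-45/4)·1 + 338/29·1 + 69/116·1 = 1 ✓
b·c: 338/29·1/13 + 69/116·(-2/3) = 1/2 ✓
b·c²: 338/29·1/169 + 69/116·4/9 = 1/3 ✓
b·Ac: 69/116·58/207 = 1/6 ✓; 3 stages ⇒ order 3.

3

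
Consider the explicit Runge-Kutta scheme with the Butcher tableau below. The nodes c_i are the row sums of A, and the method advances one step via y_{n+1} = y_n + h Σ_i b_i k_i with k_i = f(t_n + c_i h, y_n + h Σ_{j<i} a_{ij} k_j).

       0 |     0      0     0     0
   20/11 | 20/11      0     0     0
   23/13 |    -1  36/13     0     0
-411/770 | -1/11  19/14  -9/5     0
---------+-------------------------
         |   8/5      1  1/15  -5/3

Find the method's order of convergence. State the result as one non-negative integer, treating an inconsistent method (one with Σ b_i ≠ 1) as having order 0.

1

b = (8/5, 1, 1/15, -5/3)
c = (0, 20/11, 23/13, -411/770)
Ac = (0, 0, 720/143, -3589/5005)
Σ b_i: 8/5·1 + 1·1 + 1/15·1 + (-5/3)·1 = 1 ✓
b·c: 1·20/11 + 1/15·23/13 + (-5/3)·(-411/770) = 84857/30030 ≠ 1/2 ⇒ order 1.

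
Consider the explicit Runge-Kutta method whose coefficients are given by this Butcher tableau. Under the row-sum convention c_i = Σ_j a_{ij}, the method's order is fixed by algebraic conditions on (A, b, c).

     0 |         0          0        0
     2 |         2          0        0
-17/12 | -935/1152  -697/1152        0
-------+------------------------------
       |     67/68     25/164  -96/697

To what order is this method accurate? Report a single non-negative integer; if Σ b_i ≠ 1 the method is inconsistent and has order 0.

3

b = (67/68, 25/164, -96/697)
c = (0, 2, -17/12)
Ac = (0, 0, -697/576)
Σ b_i: 67/68·1 + 25/164·1 + (-96/697)·1 = 1 ✓
b·c: 25/164·2 + (-96/697)·(-17/12) = 1/2 ✓
b·c²: 25/164·4 + (-96/697)·289/144 = 1/3 ✓
b·Ac: (-96/697)·(-697/576) = 1/6 ✓; 3 stages ⇒ order 3.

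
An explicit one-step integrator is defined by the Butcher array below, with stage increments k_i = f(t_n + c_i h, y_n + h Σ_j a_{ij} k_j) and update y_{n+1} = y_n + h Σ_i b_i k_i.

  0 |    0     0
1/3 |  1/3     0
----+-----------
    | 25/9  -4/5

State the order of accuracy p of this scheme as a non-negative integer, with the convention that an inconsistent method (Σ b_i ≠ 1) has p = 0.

0

b = (25/9, -4/5)
c = (0, 1/3)
Σ b_i: 25/9·1 + (-4/5)·1 = 89/45 ≠ 1 ⇒ order 0.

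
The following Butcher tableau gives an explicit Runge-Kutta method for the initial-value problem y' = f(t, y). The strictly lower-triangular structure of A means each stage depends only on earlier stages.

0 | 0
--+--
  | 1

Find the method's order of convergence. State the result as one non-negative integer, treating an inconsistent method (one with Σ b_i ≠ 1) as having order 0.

1

b = (1)
c = (0)
Σ b_i: 1·1 = 1 ✓; 1 stage ⇒ order 1.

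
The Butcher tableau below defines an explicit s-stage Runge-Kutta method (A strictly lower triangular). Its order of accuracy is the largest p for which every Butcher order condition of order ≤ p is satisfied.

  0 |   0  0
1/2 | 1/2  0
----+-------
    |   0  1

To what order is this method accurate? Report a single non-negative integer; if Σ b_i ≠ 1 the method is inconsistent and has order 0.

b = (0, 1)
c = (0, 1/2)
Σ b_i: 1·1 = 1 ✓
b·c: 1·1/2 = 1/2 ✓; 2 stages ⇒ order 2.

2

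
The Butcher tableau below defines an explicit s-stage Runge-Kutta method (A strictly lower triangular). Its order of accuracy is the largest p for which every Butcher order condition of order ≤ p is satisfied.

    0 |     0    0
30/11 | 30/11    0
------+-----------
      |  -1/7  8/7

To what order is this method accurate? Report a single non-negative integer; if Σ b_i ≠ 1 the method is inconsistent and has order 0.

b = (-1/7, 8/7)
c = (0, 30/11)
Σ b_i: (-1/7)·1 + 8/7·1 = 1 ✓
b·c: 8/7·30/11 = 240/77 ≠ 1/2 ⇒ order 1.

1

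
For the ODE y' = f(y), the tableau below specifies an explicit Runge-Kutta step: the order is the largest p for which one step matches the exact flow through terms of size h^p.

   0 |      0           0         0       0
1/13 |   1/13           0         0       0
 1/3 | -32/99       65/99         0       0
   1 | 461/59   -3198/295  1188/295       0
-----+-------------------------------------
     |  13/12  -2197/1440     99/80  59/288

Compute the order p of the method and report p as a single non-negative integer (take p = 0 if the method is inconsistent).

b = (13/12, -2197/1440, 99/80, 59/288)
c = (0, 1/13, 1/3, 1)
Ac = (0, 0, 5/99, 30/59)
Σ b_i: 13/12·1 + (-2197/1440)·1 + 99/80·1 + 59/288·1 = 1 ✓
b·c: (-2197/1440)·1/13 + 99/80·1/3 + 59/288·1 = 1/2 ✓
b·c²: (-2197/1440)·1/169 + 99/80·1/9 + 59/288·1 = 1/3 ✓
b·Ac: 99/80·5/99 + 59/288·30/59 = 1/6 ✓
b·c³: (-2197/1440)·1/2197 + 99/80·1/27 + 59/288·1 = 1/4 ✓
b·(c∘Ac): 99/80·5/297 + 59/288·30/59 = 1/8 ✓
b·Ac²: 99/80·5/1287 + 59/288·294/767 = 1/12 ✓
b·A²c: 59/288·12/59 = 1/24 ✓; 4 stages ⇒ order 4.

4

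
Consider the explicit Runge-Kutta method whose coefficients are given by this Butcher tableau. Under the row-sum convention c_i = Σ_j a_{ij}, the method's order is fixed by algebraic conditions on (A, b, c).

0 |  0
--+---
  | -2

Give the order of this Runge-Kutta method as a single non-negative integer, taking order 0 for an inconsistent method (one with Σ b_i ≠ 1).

0

b = (-2)
c = (0)
Σ b_i: (-2)·1 = -2 ≠ 1 ⇒ order 0.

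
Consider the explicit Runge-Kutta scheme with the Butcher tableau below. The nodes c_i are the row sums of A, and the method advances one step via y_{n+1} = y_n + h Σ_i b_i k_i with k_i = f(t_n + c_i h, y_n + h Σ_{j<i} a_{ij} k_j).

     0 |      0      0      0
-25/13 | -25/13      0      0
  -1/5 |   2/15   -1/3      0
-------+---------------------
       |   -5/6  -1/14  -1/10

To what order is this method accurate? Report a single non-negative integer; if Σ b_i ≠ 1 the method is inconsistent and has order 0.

b = (-5/6, -1/14, -1/10)
c = (0, -25/13, -1/5)
Ac = (0, 0, 25/39)
Σ b_i: (-5/6)·1 + (-1/14)·1 + (-1/10)·1 = -211/210 ≠ 1 ⇒ order 0.

0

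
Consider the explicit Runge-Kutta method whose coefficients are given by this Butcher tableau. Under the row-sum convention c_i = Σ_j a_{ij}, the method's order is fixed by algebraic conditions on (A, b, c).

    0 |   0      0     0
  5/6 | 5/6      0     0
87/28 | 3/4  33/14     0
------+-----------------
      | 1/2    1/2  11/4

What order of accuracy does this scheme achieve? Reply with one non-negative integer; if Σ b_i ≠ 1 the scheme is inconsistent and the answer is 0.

0

b = (1/2, 1/2, 11/4)
c = (0, 5/6, 87/28)
Ac = (0, 0, 55/28)
Σ b_i: 1/2·1 + 1/2·1 + 11/4·1 = 15/4 ≠ 1 ⇒ order 0.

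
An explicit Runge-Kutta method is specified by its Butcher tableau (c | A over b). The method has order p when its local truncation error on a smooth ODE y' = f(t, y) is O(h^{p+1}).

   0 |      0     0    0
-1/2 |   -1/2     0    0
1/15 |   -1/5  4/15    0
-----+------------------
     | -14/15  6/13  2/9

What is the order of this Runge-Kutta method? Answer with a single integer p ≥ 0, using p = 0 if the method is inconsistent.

0

b = (-14/15, 6/13, 2/9)
c = (0, -1/2, 1/15)
Ac = (0, 0, -2/15)
Σ b_i: (-14/15)·1 + 6/13·1 + 2/9·1 = -146/585 ≠ 1 ⇒ order 0.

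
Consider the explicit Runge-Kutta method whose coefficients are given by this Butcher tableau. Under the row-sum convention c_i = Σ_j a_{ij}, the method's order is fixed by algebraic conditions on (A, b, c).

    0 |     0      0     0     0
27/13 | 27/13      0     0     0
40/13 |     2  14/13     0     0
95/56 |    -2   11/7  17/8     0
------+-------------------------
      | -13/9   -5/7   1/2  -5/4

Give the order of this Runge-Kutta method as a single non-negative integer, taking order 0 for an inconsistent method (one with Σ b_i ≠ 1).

0

b = (-13/9, -5/7, 1/2, -5/4)
c = (0, 27/13, 40/13, 95/56)
Ac = (0, 0, 378/169, 892/91)
Σ b_i: (-13/9)·1 + (-5/7)·1 + 1/2·1 + (-5/4)·1 = -733/252 ≠ 1 ⇒ order 0.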